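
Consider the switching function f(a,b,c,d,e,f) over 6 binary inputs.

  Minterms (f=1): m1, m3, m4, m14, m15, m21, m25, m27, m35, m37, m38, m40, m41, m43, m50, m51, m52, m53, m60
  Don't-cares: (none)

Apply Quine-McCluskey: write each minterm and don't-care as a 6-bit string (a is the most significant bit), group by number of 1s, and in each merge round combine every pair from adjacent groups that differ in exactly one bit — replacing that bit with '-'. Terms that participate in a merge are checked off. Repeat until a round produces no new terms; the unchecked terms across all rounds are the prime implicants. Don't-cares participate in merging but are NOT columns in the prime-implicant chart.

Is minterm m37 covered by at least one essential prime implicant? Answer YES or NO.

[col 0] 000001*, 000011*, 000100, 001110*, 001111*, 010101*, 011001*, 011011*, 100011*, 100101*, 100110, 101000*, 101001*, 101011*, 110010*, 110011*, 110100*, 110101*, 111100*
[col 1] -00011, -10101, 0000-1, 00111-, 0110-1, 1-0011, 1-0101, 10-011, 1010-1, 10100-, 11-100, 11001-, 11010-
Prime implicants: -00011, -10101, 0000-1, 000100, 00111-, 0110-1, 1-0011, 1-0101, 10-011, 100110, 1010-1, 10100-, 11-100, 11001-, 11010-
PI chart (minterm → PIs covering it):
  1 | 0000-1  (sole → essential)
  3 | -00011,0000-1
  4 | 000100  (sole → essential)
  14 | 00111-  (sole → essential)
  15 | 00111-  (sole → essential)
  21 | -10101  (sole → essential)
  25 | 0110-1  (sole → essential)
  27 | 0110-1  (sole → essential)
  35 | -00011,1-0011,10-011
  37 | 1-0101  (sole → essential)
  38 | 100110  (sole → essential)
  40 | 10100-  (sole → essential)
  41 | 1010-1,10100-
  43 | 10-011,1010-1
  50 | 11001-  (sole → essential)
  51 | 1-0011,11001-
  52 | 11-100,11010-
  53 | -10101,1-0101,11010-
  60 | 11-100  (sole → essential)
Essential prime implicants: -10101, 0000-1, 000100, 00111-, 0110-1, 1-0101, 100110, 10100-, 11-100, 11001-

YES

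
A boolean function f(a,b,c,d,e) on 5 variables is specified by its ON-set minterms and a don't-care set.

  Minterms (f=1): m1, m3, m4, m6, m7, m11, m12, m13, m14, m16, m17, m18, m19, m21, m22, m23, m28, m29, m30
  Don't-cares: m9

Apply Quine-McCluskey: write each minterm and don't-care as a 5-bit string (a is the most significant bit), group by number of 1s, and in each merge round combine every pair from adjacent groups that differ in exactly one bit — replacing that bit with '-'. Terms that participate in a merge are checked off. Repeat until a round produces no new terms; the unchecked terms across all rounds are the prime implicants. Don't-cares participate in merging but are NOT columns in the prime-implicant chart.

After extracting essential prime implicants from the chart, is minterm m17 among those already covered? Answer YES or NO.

size-2^0 implicants → 00001(✓)  00011(✓)  00100(✓)  00110(✓)  00111(✓)  01001(✓)  01011(✓)  01100(✓)  01101(✓)  01110(✓)  10000(✓)  10001(✓)  10010(✓)  10011(✓)  10101(✓)  10110(✓)  10111(✓)  11100(✓)  11101(✓)  11110(✓)
size-2^1 implicants → -0001(✓)  -0011(✓)  -0110(✓)  -0111(✓)  -1100(✓)  -1101(✓)  -1110(✓)  0-001(✓)  0-011(✓)  0-100(✓)  0-110(✓)  00-11(✓)  000-1(✓)  001-0(✓)  0011-(✓)  01-01  010-1(✓)  011-0(✓)  0110-(✓)  1-101  1-110(✓)  10-01(✓)  10-10(✓)  10-11(✓)  100-0(✓)  100-1(✓)  1000-(✓)  1001-(✓)  101-1(✓)  1011-(✓)  111-0(✓)  1110-(✓)
size-2^2 implicants → --110  -0-11  -00-1  -011-  -11-0  -110-  0-0-1  0-1-0  10--1  10-1-  100--
Unchecked terms (primes): --110, -0-11, -00-1, -011-, -11-0, -110-, 0-0-1, 0-1-0, 01-01, 1-101, 10--1, 10-1-, 100--
Minterm coverage:
  m1 ⊆ -00-1,0-0-1
  m3 ⊆ -0-11,-00-1,0-0-1
  m4 ⊆ 0-1-0 [E]
  m6 ⊆ --110,-011-,0-1-0
  m7 ⊆ -0-11,-011-
  m11 ⊆ 0-0-1 [E]
  m12 ⊆ -11-0,-110-,0-1-0
  m13 ⊆ -110-,01-01
  m14 ⊆ --110,-11-0,0-1-0
  m16 ⊆ 100-- [E]
  m17 ⊆ -00-1,10--1,100--
  m18 ⊆ 10-1-,100--
  m19 ⊆ -0-11,-00-1,10--1,10-1-,100--
  m21 ⊆ 1-101,10--1
  m22 ⊆ --110,-011-,10-1-
  m23 ⊆ -0-11,-011-,10--1,10-1-
  m28 ⊆ -11-0,-110-
  m29 ⊆ -110-,1-101
  m30 ⊆ --110,-11-0
E = {0-0-1, 0-1-0, 100--}

YES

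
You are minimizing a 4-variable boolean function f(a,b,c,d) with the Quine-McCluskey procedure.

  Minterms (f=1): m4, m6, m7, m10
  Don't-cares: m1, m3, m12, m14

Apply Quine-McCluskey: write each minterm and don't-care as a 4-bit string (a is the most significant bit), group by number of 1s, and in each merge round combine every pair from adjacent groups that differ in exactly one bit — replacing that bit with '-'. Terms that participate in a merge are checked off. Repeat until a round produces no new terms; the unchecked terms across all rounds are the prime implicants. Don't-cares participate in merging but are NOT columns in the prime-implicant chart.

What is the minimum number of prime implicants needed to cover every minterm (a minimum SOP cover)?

3

Round 0: 0001✓ 0011✓ 0100✓ 0110✓ 0111✓ 1010✓ 1100✓ 1110✓
Round 1: -100✓ -110✓ 0-11 00-1 01-0✓ 011- 1-10 11-0✓
Round 2: -1-0
PIs = {-1-0, 0-11, 00-1, 011-, 1-10}
Coverage chart:
  m4: -1-0 ←essential
  m6: -1-0,011-
  m7: 0-11,011-
  m10: 1-10 ←essential
Essential: -1-0, 1-10
Petrick residual → 0-11
Min cover (3 terms): bd' + a'cd + acd'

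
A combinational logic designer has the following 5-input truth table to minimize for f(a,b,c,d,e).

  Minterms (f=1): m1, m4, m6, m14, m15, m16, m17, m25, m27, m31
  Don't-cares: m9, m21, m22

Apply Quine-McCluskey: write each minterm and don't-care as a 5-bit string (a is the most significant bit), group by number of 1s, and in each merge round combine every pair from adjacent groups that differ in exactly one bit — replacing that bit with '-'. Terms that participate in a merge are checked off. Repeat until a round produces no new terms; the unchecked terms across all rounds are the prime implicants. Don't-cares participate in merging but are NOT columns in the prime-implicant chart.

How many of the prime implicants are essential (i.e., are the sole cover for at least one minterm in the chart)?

3

Round 0: 00001✓ 00100✓ 00110✓ 01001✓ 01110✓ 01111✓ 10000✓ 10001✓ 10101✓ 10110✓ 11001✓ 11011✓ 11111✓
Round 1: -0001✓ -0110 -1001✓ -1111 0-001✓ 0-110 001-0 0111- 1-001✓ 10-01 1000- 11-11 110-1
Round 2: --001
PIs = {--001, -0110, -1111, 0-110, 001-0, 0111-, 10-01, 1000-, 11-11, 110-1}
Coverage chart:
  m1: --001 ←essential
  m4: 001-0 ←essential
  m6: -0110,0-110,001-0
  m14: 0-110,0111-
  m15: -1111,0111-
  m16: 1000- ←essential
  m17: --001,10-01,1000-
  m25: --001,110-1
  m27: 11-11,110-1
  m31: -1111,11-11
Essential: --001, 001-0, 1000-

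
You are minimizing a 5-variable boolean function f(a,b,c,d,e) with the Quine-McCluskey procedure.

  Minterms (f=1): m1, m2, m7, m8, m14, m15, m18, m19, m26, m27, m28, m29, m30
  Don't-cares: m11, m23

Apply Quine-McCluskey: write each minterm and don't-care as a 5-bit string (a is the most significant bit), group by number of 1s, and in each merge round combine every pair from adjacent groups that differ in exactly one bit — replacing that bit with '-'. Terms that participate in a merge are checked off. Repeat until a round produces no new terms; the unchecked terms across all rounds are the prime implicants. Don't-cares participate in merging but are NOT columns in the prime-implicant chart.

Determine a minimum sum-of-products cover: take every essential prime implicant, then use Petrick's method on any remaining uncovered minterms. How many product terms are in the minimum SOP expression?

7

size-2^0 implicants → 00001  00010(✓)  00111(✓)  01000  01011(✓)  01110(✓)  01111(✓)  10010(✓)  10011(✓)  10111(✓)  11010(✓)  11011(✓)  11100(✓)  11101(✓)  11110(✓)
size-2^1 implicants → -0010  -0111  -1011  -1110  0-111  01-11  0111-  1-010(✓)  1-011(✓)  10-11  1001-(✓)  11-10  1101-(✓)  111-0  1110-
size-2^2 implicants → 1-01-
Unchecked terms (primes): -0010, -0111, -1011, -1110, 0-111, 00001, 01-11, 01000, 0111-, 1-01-, 10-11, 11-10, 111-0, 1110-
Minterm coverage:
  m1 ⊆ 00001 [E]
  m2 ⊆ -0010 [E]
  m7 ⊆ -0111,0-111
  m8 ⊆ 01000 [E]
  m14 ⊆ -1110,0111-
  m15 ⊆ 0-111,01-11,0111-
  m18 ⊆ -0010,1-01-
  m19 ⊆ 1-01-,10-11
  m26 ⊆ 1-01-,11-10
  m27 ⊆ -1011,1-01-
  m28 ⊆ 111-0,1110-
  m29 ⊆ 1110- [E]
  m30 ⊆ -1110,11-10,111-0
E = {-0010, 00001, 01000, 1110-}
Petrick residual → -1110, 0-111, 1-01-
Cover = b'c'de' + bcde' + a'cde + a'b'c'd'e + a'bc'd'e' + ac'd + abcd'  |cover|=7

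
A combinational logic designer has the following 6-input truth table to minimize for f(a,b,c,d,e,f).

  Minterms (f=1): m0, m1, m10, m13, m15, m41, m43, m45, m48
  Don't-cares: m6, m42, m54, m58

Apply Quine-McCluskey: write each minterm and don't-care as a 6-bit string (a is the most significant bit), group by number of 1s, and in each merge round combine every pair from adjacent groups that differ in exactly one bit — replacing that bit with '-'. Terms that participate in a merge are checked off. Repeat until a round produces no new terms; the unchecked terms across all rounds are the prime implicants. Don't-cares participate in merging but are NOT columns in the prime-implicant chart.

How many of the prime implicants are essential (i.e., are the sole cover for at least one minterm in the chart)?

Round 0: 000000✓ 000001✓ 000110 001010✓ 001101✓ 001111✓ 101001✓ 101010✓ 101011✓ 101101✓ 110000 110110 111010✓
Round 1: -01010 -01101 00000- 0011-1 1-1010 101-01 1010-1 10101-
PIs = {-01010, -01101, 00000-, 000110, 0011-1, 1-1010, 101-01, 1010-1, 10101-, 110000, 110110}
Coverage chart:
  m0: 00000- ←essential
  m1: 00000- ←essential
  m10: -01010 ←essential
  m13: -01101,0011-1
  m15: 0011-1 ←essential
  m41: 101-01,1010-1
  m43: 1010-1,10101-
  m45: -01101,101-01
  m48: 110000 ←essential
Essential: -01010, 00000-, 0011-1, 110000

4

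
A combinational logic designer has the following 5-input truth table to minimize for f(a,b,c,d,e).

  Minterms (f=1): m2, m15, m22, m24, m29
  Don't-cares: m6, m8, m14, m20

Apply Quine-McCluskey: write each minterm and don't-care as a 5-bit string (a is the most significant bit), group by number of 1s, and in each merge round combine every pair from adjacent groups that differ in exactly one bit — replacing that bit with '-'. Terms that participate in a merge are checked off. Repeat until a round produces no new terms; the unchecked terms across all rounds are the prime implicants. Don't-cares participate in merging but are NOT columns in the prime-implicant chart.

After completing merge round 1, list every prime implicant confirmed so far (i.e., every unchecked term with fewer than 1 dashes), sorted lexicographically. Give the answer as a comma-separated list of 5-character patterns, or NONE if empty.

11101

size-2^0 implicants → 00010(✓)  00110(✓)  01000(✓)  01110(✓)  01111(✓)  10100(✓)  10110(✓)  11000(✓)  11101
size-2^1 implicants → -0110  -1000  0-110  00-10  0111-  101-0
Unchecked terms (primes): -0110, -1000, 0-110, 00-10, 0111-, 101-0, 11101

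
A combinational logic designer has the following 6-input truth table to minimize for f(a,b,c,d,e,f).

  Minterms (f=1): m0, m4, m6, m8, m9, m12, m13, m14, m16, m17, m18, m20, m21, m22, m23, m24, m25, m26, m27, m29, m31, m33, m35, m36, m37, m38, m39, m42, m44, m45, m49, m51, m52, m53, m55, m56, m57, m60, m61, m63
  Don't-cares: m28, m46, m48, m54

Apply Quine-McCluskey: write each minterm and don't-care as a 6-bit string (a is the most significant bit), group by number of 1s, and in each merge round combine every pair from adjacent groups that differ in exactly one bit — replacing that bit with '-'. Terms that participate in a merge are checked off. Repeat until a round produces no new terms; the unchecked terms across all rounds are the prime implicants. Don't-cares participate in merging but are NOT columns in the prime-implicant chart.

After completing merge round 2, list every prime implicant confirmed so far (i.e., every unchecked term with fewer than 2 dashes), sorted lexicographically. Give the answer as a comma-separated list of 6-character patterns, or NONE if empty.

101-10

[col 0] 000000*, 000100*, 000110*, 001000*, 001001*, 001100*, 001101*, 001110*, 010000*, 010001*, 010010*, 010100*, 010101*, 010110*, 010111*, 011000*, 011001*, 011010*, 011011*, 011100*, 011101*, 011111*, 100001*, 100011*, 100100*, 100101*, 100110*, 100111*, 101010*, 101100*, 101101*, 101110*, 110000*, 110001*, 110011*, 110100*, 110101*, 110110*, 110111*, 111000*, 111001*, 111100*, 111101*, 111111*
[col 1] -00100*, -00110*, -01100*, -01101*, -01110*, -10000*, -10001*, -10100*, -10101*, -10110*, -10111*, -11000*, -11001*, -11100*, -11101*, -11111*, 0-0000*, 0-0100*, 0-0110*, 0-1000*, 0-1001*, 0-1100*, 0-1101*, 00-000*, 00-100*, 00-110*, 000-00*, 0001-0*, 001-00*, 001-01*, 00100-*, 0011-0*, 00110-*, 01-000*, 01-001*, 01-010*, 01-100*, 01-101*, 01-111*, 010-00*, 010-01*, 010-10*, 0100-0*, 01000-*, 0101-0*, 0101-1*, 01010-*, 01011-*, 011-00*, 011-01*, 011-11*, 0110-0*, 0110-1*, 01100-*, 01101-*, 0111-1*, 01110-*, 1-0001*, 1-0011*, 1-0100*, 1-0101*, 1-0110*, 1-0111*, 1-1100*, 1-1101*, 10-100*, 10-101*, 10-110*, 100-01*, 100-11*, 1000-1*, 1001-0*, 1001-1*, 10010-*, 10011-*, 101-10, 1011-0*, 10110-*, 11-000*, 11-001*, 11-100*, 11-101*, 11-111*, 110-00*, 110-01*, 110-11*, 1100-1*, 11000-*, 1101-0*, 1101-1*, 11010-*, 11011-*, 111-00*, 111-01*, 11100-*, 1111-1*, 11110-*
[col 2] --0100*, --0110*, --1100*, --1101*, -0-100*, -0-110*, -001-0*, -011-0*, -0110-*, -1-000*, -1-001*, -1-100*, -1-101*, -1-111*, -10-00*, -10-01*, -1000-*, -101-0*, -101-1*, -1010-*, -1011-*, -11-00*, -11-01*, -1100-*, -111-1*, -1110-*, 0--000*, 0--100*, 0-0-00*, 0-01-0*, 0-1-00*, 0-1-01*, 0-100-*, 0-110-*, 00--00*, 00-1-0*, 001-0-*, 01--00*, 01--01*, 01-0-0, 01-00-*, 01-1-1*, 01-10-*, 010--0, 010-0-*, 0101--*, 011--1, 011-0-*, 0110--, 1--100*, 1--101*, 1-0-01*, 1-0-11*, 1-00-1*, 1-01-0*, 1-01-1*, 1-010-*, 1-011-*, 1-110-*, 10-1-0*, 10-10-*, 100--1*, 1001--*, 11--00*, 11--01*, 11-00-*, 11-1-1*, 11-10-*, 110--1*, 110-0-*, 1101--*, 111-0-*
[col 3] ---100, --01-0, --110-, -0-1-0, -1--00*, -1--01*, -1-00-*, -1-1-1, -1-10-*, -10-0-*, -101--, -11-0-*, 0---00, 0-1-0-, 01--0-*, 1--10-, 1-0--1, 1-01--, 11--0-*
[col 4] -1--0-
Prime implicants: ---100, --01-0, --110-, -0-1-0, -1--0-, -1-1-1, -101--, 0---00, 0-1-0-, 01-0-0, 010--0, 011--1, 0110--, 1--10-, 1-0--1, 1-01--, 101-10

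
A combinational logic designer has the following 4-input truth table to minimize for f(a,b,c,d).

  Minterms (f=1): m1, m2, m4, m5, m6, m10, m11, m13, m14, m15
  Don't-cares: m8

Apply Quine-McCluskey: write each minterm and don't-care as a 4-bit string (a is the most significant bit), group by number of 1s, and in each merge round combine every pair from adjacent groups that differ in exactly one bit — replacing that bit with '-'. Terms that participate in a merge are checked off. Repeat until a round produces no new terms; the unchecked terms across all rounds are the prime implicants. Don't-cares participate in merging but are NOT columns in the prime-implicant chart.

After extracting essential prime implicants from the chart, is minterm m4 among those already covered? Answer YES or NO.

size-2^0 implicants → 0001(✓)  0010(✓)  0100(✓)  0101(✓)  0110(✓)  1000(✓)  1010(✓)  1011(✓)  1101(✓)  1110(✓)  1111(✓)
size-2^1 implicants → -010(✓)  -101  -110(✓)  0-01  0-10(✓)  01-0  010-  1-10(✓)  1-11(✓)  10-0  101-(✓)  11-1  111-(✓)
size-2^2 implicants → --10  1-1-
Unchecked terms (primes): --10, -101, 0-01, 01-0, 010-, 1-1-, 10-0, 11-1
Minterm coverage:
  m1 ⊆ 0-01 [E]
  m2 ⊆ --10 [E]
  m4 ⊆ 01-0,010-
  m5 ⊆ -101,0-01,010-
  m6 ⊆ --10,01-0
  m10 ⊆ --10,1-1-,10-0
  m11 ⊆ 1-1- [E]
  m13 ⊆ -101,11-1
  m14 ⊆ --10,1-1-
  m15 ⊆ 1-1-,11-1
E = {--10, 0-01, 1-1-}

NO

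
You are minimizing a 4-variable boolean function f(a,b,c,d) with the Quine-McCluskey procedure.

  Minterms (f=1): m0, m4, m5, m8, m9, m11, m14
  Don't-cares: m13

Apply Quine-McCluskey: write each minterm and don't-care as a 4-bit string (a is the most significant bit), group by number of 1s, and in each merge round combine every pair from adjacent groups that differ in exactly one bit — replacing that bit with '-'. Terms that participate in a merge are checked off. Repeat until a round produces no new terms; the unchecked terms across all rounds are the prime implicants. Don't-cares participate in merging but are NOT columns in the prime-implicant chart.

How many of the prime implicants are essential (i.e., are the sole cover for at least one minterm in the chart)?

[col 0] 0000*, 0100*, 0101*, 1000*, 1001*, 1011*, 1101*, 1110
[col 1] -000, -101, 0-00, 010-, 1-01, 10-1, 100-
Prime implicants: -000, -101, 0-00, 010-, 1-01, 10-1, 100-, 1110
PI chart (minterm → PIs covering it):
  0 | -000,0-00
  4 | 0-00,010-
  5 | -101,010-
  8 | -000,100-
  9 | 1-01,10-1,100-
  11 | 10-1  (sole → essential)
  14 | 1110  (sole → essential)
Essential prime implicants: 10-1, 1110

2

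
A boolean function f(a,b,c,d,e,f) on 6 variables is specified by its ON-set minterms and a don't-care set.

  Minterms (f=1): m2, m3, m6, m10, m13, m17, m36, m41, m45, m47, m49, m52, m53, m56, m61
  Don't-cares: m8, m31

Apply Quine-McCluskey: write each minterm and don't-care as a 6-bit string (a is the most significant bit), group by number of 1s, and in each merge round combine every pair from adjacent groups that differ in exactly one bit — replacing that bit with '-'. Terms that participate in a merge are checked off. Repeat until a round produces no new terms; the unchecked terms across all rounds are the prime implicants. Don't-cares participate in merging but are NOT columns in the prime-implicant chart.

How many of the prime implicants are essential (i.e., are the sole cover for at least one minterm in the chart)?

Round 0: 000010✓ 000011✓ 000110✓ 001000✓ 001010✓ 001101✓ 010001✓ 011111 100100✓ 101001✓ 101101✓ 101111✓ 110001✓ 110100✓ 110101✓ 111000 111101✓
Round 1: -01101 -10001 00-010 000-10 00001- 0010-0 1-0100 1-1101 101-01 1011-1 11-101 110-01 11010-
PIs = {-01101, -10001, 00-010, 000-10, 00001-, 0010-0, 011111, 1-0100, 1-1101, 101-01, 1011-1, 11-101, 110-01, 11010-, 111000}
Coverage chart:
  m2: 00-010,000-10,00001-
  m3: 00001- ←essential
  m6: 000-10 ←essential
  m10: 00-010,0010-0
  m13: -01101 ←essential
  m17: -10001 ←essential
  m36: 1-0100 ←essential
  m41: 101-01 ←essential
  m45: -01101,1-1101,101-01,1011-1
  m47: 1011-1 ←essential
  m49: -10001,110-01
  m52: 1-0100,11010-
  m53: 11-101,110-01,11010-
  m56: 111000 ←essential
  m61: 1-1101,11-101
Essential: -01101, -10001, 000-10, 00001-, 1-0100, 101-01, 1011-1, 111000

8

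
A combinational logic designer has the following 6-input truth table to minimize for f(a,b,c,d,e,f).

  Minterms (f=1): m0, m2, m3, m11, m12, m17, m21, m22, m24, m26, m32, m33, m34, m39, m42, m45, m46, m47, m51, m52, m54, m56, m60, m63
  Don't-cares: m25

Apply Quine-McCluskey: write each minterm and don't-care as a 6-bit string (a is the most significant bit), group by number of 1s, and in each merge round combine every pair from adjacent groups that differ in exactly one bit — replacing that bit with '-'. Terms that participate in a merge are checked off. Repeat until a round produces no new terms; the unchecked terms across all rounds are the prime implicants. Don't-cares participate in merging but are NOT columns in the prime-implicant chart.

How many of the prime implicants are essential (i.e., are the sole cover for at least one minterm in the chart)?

11

size-2^0 implicants → 000000(✓)  000010(✓)  000011(✓)  001011(✓)  001100  010001(✓)  010101(✓)  010110(✓)  011000(✓)  011001(✓)  011010(✓)  100000(✓)  100001(✓)  100010(✓)  100111(✓)  101010(✓)  101101(✓)  101110(✓)  101111(✓)  110011  110100(✓)  110110(✓)  111000(✓)  111100(✓)  111111(✓)
size-2^1 implicants → -00000(✓)  -00010(✓)  -10110  -11000  00-011  0000-0(✓)  00001-  01-001  010-01  0110-0  01100-  1-1111  10-010  10-111  1000-0(✓)  10000-  101-10  1011-1  10111-  11-100  1101-0  111-00
size-2^2 implicants → -000-0
Unchecked terms (primes): -000-0, -10110, -11000, 00-011, 00001-, 001100, 01-001, 010-01, 0110-0, 01100-, 1-1111, 10-010, 10-111, 10000-, 101-10, 1011-1, 10111-, 11-100, 110011, 1101-0, 111-00
Minterm coverage:
  m0 ⊆ -000-0 [E]
  m2 ⊆ -000-0,00001-
  m3 ⊆ 00-011,00001-
  m11 ⊆ 00-011 [E]
  m12 ⊆ 001100 [E]
  m17 ⊆ 01-001,010-01
  m21 ⊆ 010-01 [E]
  m22 ⊆ -10110 [E]
  m24 ⊆ -11000,0110-0,01100-
  m26 ⊆ 0110-0 [E]
  m32 ⊆ -000-0,10000-
  m33 ⊆ 10000- [E]
  m34 ⊆ -000-0,10-010
  m39 ⊆ 10-111 [E]
  m42 ⊆ 10-010,101-10
  m45 ⊆ 1011-1 [E]
  m46 ⊆ 101-10,10111-
  m47 ⊆ 1-1111,10-111,1011-1,10111-
  m51 ⊆ 110011 [E]
  m52 ⊆ 11-100,1101-0
  m54 ⊆ -10110,1101-0
  m56 ⊆ -11000,111-00
  m60 ⊆ 11-100,111-00
  m63 ⊆ 1-1111 [E]
E = {-000-0, -10110, 00-011, 001100, 010-01, 0110-0, 1-1111, 10-111, 10000-, 1011-1, 110011}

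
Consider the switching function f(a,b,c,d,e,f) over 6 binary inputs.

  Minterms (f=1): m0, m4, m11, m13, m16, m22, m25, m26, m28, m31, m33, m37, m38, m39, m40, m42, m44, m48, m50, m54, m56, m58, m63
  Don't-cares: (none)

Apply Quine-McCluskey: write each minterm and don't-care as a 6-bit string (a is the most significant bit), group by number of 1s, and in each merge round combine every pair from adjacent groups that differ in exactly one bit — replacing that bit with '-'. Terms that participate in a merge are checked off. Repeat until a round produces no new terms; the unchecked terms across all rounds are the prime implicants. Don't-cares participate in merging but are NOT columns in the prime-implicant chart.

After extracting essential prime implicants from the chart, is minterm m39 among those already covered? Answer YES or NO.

NO

Round 0: 000000✓ 000100✓ 001011 001101 010000✓ 010110✓ 011001 011010✓ 011100 011111✓ 100001✓ 100101✓ 100110✓ 100111✓ 101000✓ 101010✓ 101100✓ 110000✓ 110010✓ 110110✓ 111000✓ 111010✓ 111111✓
Round 1: -10000 -10110 -11010 -11111 0-0000 000-00 1-0110 1-1000✓ 1-1010✓ 100-01 1001-1 10011- 101-00 1010-0✓ 11-000✓ 11-010✓ 110-10 1100-0✓ 1110-0✓
Round 2: 1-10-0 11-0-0
PIs = {-10000, -10110, -11010, -11111, 0-0000, 000-00, 001011, 001101, 011001, 011100, 1-0110, 1-10-0, 100-01, 1001-1, 10011-, 101-00, 11-0-0, 110-10}
Coverage chart:
  m0: 0-0000,000-00
  m4: 000-00 ←essential
  m11: 001011 ←essential
  m13: 001101 ←essential
  m16: -10000,0-0000
  m22: -10110 ←essential
  m25: 011001 ←essential
  m26: -11010 ←essential
  m28: 011100 ←essential
  m31: -11111 ←essential
  m33: 100-01 ←essential
  m37: 100-01,1001-1
  m38: 1-0110,10011-
  m39: 1001-1,10011-
  m40: 1-10-0,101-00
  m42: 1-10-0 ←essential
  m44: 101-00 ←essential
  m48: -10000,11-0-0
  m50: 11-0-0,110-10
  m54: -10110,1-0110,110-10
  m56: 1-10-0,11-0-0
  m58: -11010,1-10-0,11-0-0
  m63: -11111 ←essential
Essential: -10110, -11010, -11111, 000-00, 001011, 001101, 011001, 011100, 1-10-0, 100-01, 101-00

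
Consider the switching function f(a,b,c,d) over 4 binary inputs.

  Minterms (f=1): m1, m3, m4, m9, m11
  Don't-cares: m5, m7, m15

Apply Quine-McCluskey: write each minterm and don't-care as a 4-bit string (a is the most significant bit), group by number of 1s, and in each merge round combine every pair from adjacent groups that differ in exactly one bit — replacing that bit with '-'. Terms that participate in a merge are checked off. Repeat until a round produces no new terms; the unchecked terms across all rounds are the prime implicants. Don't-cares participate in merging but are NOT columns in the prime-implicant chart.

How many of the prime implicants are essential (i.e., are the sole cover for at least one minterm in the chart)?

2

Round 0: 0001✓ 0011✓ 0100✓ 0101✓ 0111✓ 1001✓ 1011✓ 1111✓
Round 1: -001✓ -011✓ -111✓ 0-01✓ 0-11✓ 00-1✓ 01-1✓ 010- 1-11✓ 10-1✓
Round 2: --11 -0-1 0--1
PIs = {--11, -0-1, 0--1, 010-}
Coverage chart:
  m1: -0-1,0--1
  m3: --11,-0-1,0--1
  m4: 010- ←essential
  m9: -0-1 ←essential
  m11: --11,-0-1
Essential: -0-1, 010-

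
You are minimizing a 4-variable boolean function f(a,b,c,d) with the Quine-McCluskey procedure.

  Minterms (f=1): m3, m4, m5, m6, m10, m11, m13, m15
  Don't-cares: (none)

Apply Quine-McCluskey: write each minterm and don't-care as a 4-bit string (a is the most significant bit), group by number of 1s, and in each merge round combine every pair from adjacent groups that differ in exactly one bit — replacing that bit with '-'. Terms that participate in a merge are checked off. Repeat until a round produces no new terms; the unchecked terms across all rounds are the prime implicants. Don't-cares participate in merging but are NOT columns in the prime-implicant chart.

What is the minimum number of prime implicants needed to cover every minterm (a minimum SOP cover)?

5

[col 0] 0011*, 0100*, 0101*, 0110*, 1010*, 1011*, 1101*, 1111*
[col 1] -011, -101, 01-0, 010-, 1-11, 101-, 11-1
Prime implicants: -011, -101, 01-0, 010-, 1-11, 101-, 11-1
PI chart (minterm → PIs covering it):
  3 | -011  (sole → essential)
  4 | 01-0,010-
  5 | -101,010-
  6 | 01-0  (sole → essential)
  10 | 101-  (sole → essential)
  11 | -011,1-11,101-
  13 | -101,11-1
  15 | 1-11,11-1
Essential prime implicants: -011, 01-0, 101-
Petrick residual → -101, 1-11
Minimum SOP uses 5 PIs: b'cd + bc'd + a'bd' + acd + ab'c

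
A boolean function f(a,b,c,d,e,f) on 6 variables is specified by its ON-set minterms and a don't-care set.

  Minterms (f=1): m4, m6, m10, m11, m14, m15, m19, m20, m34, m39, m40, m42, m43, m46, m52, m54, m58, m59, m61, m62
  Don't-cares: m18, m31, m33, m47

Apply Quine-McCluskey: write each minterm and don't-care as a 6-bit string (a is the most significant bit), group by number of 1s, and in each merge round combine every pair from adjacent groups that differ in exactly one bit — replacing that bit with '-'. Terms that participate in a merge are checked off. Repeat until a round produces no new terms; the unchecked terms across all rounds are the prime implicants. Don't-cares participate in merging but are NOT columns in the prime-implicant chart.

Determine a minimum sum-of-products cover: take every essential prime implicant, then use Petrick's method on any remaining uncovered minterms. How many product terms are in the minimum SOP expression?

10

size-2^0 implicants → 000100(✓)  000110(✓)  001010(✓)  001011(✓)  001110(✓)  001111(✓)  010010(✓)  010011(✓)  010100(✓)  011111(✓)  100001  100010(✓)  100111(✓)  101000(✓)  101010(✓)  101011(✓)  101110(✓)  101111(✓)  110100(✓)  110110(✓)  111010(✓)  111011(✓)  111101  111110(✓)
size-2^1 implicants → -01010(✓)  -01011(✓)  -01110(✓)  -01111(✓)  -10100  0-0100  0-1111  00-110  0001-0  001-10(✓)  001-11(✓)  00101-(✓)  00111-(✓)  01001-  1-1010(✓)  1-1011(✓)  1-1110(✓)  10-010  10-111  101-10(✓)  101-11(✓)  1010-0  10101-(✓)  10111-(✓)  11-110  1101-0  111-10(✓)  11101-(✓)
size-2^2 implicants → -01-10(✓)  -01-11(✓)  -0101-(✓)  -0111-(✓)  001-1-(✓)  1-1-10  1-101-  101-1-(✓)
size-2^3 implicants → -01-1-
Unchecked terms (primes): -01-1-, -10100, 0-0100, 0-1111, 00-110, 0001-0, 01001-, 1-1-10, 1-101-, 10-010, 10-111, 100001, 1010-0, 11-110, 1101-0, 111101
Minterm coverage:
  m4 ⊆ 0-0100,0001-0
  m6 ⊆ 00-110,0001-0
  m10 ⊆ -01-1- [E]
  m11 ⊆ -01-1- [E]
  m14 ⊆ -01-1-,00-110
  m15 ⊆ -01-1-,0-1111
  m19 ⊆ 01001- [E]
  m20 ⊆ -10100,0-0100
  m34 ⊆ 10-010 [E]
  m39 ⊆ 10-111 [E]
  m40 ⊆ 1010-0 [E]
  m42 ⊆ -01-1-,1-1-10,1-101-,10-010,1010-0
  m43 ⊆ -01-1-,1-101-
  m46 ⊆ -01-1-,1-1-10
  m52 ⊆ -10100,1101-0
  m54 ⊆ 11-110,1101-0
  m58 ⊆ 1-1-10,1-101-
  m59 ⊆ 1-101- [E]
  m61 ⊆ 111101 [E]
  m62 ⊆ 1-1-10,11-110
E = {-01-1-, 01001-, 1-101-, 10-010, 10-111, 1010-0, 111101}
Petrick residual → -10100, 0001-0, 11-110
Cover = b'ce + bc'de'f' + a'b'c'df' + a'bc'd'e + acd'e + ab'd'ef' + ab'def + ab'cd'f' + abdef' + abcde'f  |cover|=10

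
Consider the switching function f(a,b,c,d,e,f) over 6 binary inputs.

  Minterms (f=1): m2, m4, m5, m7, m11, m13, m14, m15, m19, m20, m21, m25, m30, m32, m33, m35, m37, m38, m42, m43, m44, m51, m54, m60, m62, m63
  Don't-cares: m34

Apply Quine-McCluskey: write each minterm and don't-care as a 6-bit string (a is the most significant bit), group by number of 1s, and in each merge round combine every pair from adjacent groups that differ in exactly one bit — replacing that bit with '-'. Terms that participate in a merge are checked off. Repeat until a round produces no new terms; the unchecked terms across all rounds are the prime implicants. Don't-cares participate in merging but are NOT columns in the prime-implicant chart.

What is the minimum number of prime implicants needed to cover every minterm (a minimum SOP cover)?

size-2^0 implicants → 000010(✓)  000100(✓)  000101(✓)  000111(✓)  001011(✓)  001101(✓)  001110(✓)  001111(✓)  010011(✓)  010100(✓)  010101(✓)  011001  011110(✓)  100000(✓)  100001(✓)  100010(✓)  100011(✓)  100101(✓)  100110(✓)  101010(✓)  101011(✓)  101100(✓)  110011(✓)  110110(✓)  111100(✓)  111110(✓)  111111(✓)
size-2^1 implicants → -00010  -00101  -01011  -10011  -11110  0-0100(✓)  0-0101(✓)  0-1110  00-101(✓)  00-111(✓)  0001-1(✓)  00010-(✓)  001-11  0011-1(✓)  00111-  01010-(✓)  1-0011  1-0110  1-1100  10-010(✓)  10-011(✓)  100-01  100-10  1000-0(✓)  1000-1(✓)  10000-(✓)  10001-(✓)  10101-(✓)  11-110  1111-0  11111-
size-2^2 implicants → 0-010-  00-1-1  10-01-  1000--
Unchecked terms (primes): -00010, -00101, -01011, -10011, -11110, 0-010-, 0-1110, 00-1-1, 001-11, 00111-, 011001, 1-0011, 1-0110, 1-1100, 10-01-, 100-01, 100-10, 1000--, 11-110, 1111-0, 11111-
Minterm coverage:
  m2 ⊆ -00010 [E]
  m4 ⊆ 0-010- [E]
  m5 ⊆ -00101,0-010-,00-1-1
  m7 ⊆ 00-1-1 [E]
  m11 ⊆ -01011,001-11
  m13 ⊆ 00-1-1 [E]
  m14 ⊆ 0-1110,00111-
  m15 ⊆ 00-1-1,001-11,00111-
  m19 ⊆ -10011 [E]
  m20 ⊆ 0-010- [E]
  m21 ⊆ 0-010- [E]
  m25 ⊆ 011001 [E]
  m30 ⊆ -11110,0-1110
  m32 ⊆ 1000-- [E]
  m33 ⊆ 100-01,1000--
  m35 ⊆ 1-0011,10-01-,1000--
  m37 ⊆ -00101,100-01
  m38 ⊆ 1-0110,100-10
  m42 ⊆ 10-01- [E]
  m43 ⊆ -01011,10-01-
  m44 ⊆ 1-1100 [E]
  m51 ⊆ -10011,1-0011
  m54 ⊆ 1-0110,11-110
  m60 ⊆ 1-1100,1111-0
  m62 ⊆ -11110,11-110,1111-0,11111-
  m63 ⊆ 11111- [E]
E = {-00010, -10011, 0-010-, 00-1-1, 011001, 1-1100, 10-01-, 1000--, 11111-}
Petrick residual → -00101, -01011, 0-1110, 1-0110
Cover = b'c'd'ef' + b'c'de'f + b'cd'ef + bc'd'ef + a'c'de' + a'cdef' + a'b'df + a'bcd'e'f + ac'def' + acde'f' + ab'd'e + ab'c'd' + abcde  |cover|=13

13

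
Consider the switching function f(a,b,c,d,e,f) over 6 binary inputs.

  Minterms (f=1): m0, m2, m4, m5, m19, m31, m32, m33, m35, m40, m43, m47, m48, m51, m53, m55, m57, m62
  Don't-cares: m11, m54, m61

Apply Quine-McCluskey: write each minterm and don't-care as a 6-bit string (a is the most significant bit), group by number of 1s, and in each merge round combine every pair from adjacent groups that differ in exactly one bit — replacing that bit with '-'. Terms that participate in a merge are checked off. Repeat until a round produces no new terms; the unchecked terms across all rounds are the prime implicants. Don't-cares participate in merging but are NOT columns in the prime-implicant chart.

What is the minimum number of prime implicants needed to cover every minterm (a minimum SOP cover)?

Round 0: 000000✓ 000010✓ 000100✓ 000101✓ 001011✓ 010011✓ 011111 100000✓ 100001✓ 100011✓ 101000✓ 101011✓ 101111✓ 110000✓ 110011✓ 110101✓ 110110✓ 110111✓ 111001✓ 111101✓ 111110✓
Round 1: -00000 -01011 -10011 000-00 0000-0 00010- 1-0000 1-0011 10-000 10-011 1000-1 10000- 101-11 11-101 11-110 110-11 1101-1 11011- 111-01
PIs = {-00000, -01011, -10011, 000-00, 0000-0, 00010-, 011111, 1-0000, 1-0011, 10-000, 10-011, 1000-1, 10000-, 101-11, 11-101, 11-110, 110-11, 1101-1, 11011-, 111-01}
Coverage chart:
  m0: -00000,000-00,0000-0
  m2: 0000-0 ←essential
  m4: 000-00,00010-
  m5: 00010- ←essential
  m19: -10011 ←essential
  m31: 011111 ←essential
  m32: -00000,1-0000,10-000,10000-
  m33: 1000-1,10000-
  m35: 1-0011,10-011,1000-1
  m40: 10-000 ←essential
  m43: -01011,10-011,101-11
  m47: 101-11 ←essential
  m48: 1-0000 ←essential
  m51: -10011,1-0011,110-11
  m53: 11-101,1101-1
  m55: 110-11,1101-1,11011-
  m57: 111-01 ←essential
  m62: 11-110 ←essential
Essential: -10011, 0000-0, 00010-, 011111, 1-0000, 10-000, 101-11, 11-110, 111-01
Petrick residual → 1000-1, 1101-1
Min cover (11 terms): bc'd'ef + a'b'c'd'f' + a'b'c'de' + a'bcdef + ac'd'e'f' + ab'd'e'f' + ab'c'd'f + ab'cef + abdef' + abc'df + abce'f

11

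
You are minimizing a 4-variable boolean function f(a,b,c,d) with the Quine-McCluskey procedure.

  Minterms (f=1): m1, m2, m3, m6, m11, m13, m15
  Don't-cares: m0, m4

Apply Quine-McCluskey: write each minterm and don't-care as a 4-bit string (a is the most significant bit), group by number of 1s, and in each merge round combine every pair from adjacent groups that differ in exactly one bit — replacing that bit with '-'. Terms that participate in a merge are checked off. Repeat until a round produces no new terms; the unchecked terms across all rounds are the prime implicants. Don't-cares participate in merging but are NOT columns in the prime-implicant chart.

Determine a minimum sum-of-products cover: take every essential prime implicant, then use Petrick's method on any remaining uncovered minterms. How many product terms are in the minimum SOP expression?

[col 0] 0000*, 0001*, 0010*, 0011*, 0100*, 0110*, 1011*, 1101*, 1111*
[col 1] -011, 0-00*, 0-10*, 00-0*, 00-1*, 000-*, 001-*, 01-0*, 1-11, 11-1
[col 2] 0--0, 00--
Prime implicants: -011, 0--0, 00--, 1-11, 11-1
PI chart (minterm → PIs covering it):
  1 | 00--  (sole → essential)
  2 | 0--0,00--
  3 | -011,00--
  6 | 0--0  (sole → essential)
  11 | -011,1-11
  13 | 11-1  (sole → essential)
  15 | 1-11,11-1
Essential prime implicants: 0--0, 00--, 11-1
Petrick residual → -011
Minimum SOP uses 4 PIs: b'cd + a'd' + a'b' + abd

4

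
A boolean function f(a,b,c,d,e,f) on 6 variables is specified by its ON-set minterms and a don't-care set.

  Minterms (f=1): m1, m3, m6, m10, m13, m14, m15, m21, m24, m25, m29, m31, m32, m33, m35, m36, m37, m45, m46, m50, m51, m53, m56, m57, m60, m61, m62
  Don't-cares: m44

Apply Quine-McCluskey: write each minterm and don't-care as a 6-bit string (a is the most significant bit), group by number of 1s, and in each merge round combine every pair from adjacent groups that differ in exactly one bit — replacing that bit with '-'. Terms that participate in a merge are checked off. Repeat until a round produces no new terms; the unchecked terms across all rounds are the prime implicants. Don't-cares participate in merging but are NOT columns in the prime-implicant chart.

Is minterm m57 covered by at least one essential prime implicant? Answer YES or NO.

YES

[col 0] 000001*, 000011*, 000110*, 001010*, 001101*, 001110*, 001111*, 010101*, 011000*, 011001*, 011101*, 011111*, 100000*, 100001*, 100011*, 100100*, 100101*, 101100*, 101101*, 101110*, 110010*, 110011*, 110101*, 111000*, 111001*, 111100*, 111101*, 111110*
[col 1] -00001*, -00011*, -01101*, -01110, -10101*, -11000*, -11001*, -11101*, 0-1101*, 0-1111*, 00-110, 0000-1*, 001-10, 0011-1*, 00111-, 01-101*, 011-01*, 01100-*, 0111-1*, 1-0011, 1-0101*, 1-1100*, 1-1101*, 1-1110*, 10-100*, 10-101*, 100-00*, 100-01*, 1000-1*, 10000-*, 10010-*, 1011-0*, 10110-*, 11-101*, 11001-, 111-00*, 111-01*, 11100-*, 1111-0*, 11110-*
[col 2] --1101, -000-1, -1-101, -11-01, -1100-, 0-11-1, 1--101, 1-11-0, 1-110-, 10-10-, 100-0-, 111-0-
Prime implicants: --1101, -000-1, -01110, -1-101, -11-01, -1100-, 0-11-1, 00-110, 001-10, 00111-, 1--101, 1-0011, 1-11-0, 1-110-, 10-10-, 100-0-, 11001-, 111-0-
PI chart (minterm → PIs covering it):
  1 | -000-1  (sole → essential)
  3 | -000-1  (sole → essential)
  6 | 00-110  (sole → essential)
  10 | 001-10  (sole → essential)
  13 | --1101,0-11-1
  14 | -01110,00-110,001-10,00111-
  15 | 0-11-1,00111-
  21 | -1-101  (sole → essential)
  24 | -1100-  (sole → essential)
  25 | -11-01,-1100-
  29 | --1101,-1-101,-11-01,0-11-1
  31 | 0-11-1  (sole → essential)
  32 | 100-0-  (sole → essential)
  33 | -000-1,100-0-
  35 | -000-1,1-0011
  36 | 10-10-,100-0-
  37 | 1--101,10-10-,100-0-
  45 | --1101,1--101,1-110-,10-10-
  46 | -01110,1-11-0
  50 | 11001-  (sole → essential)
  51 | 1-0011,11001-
  53 | -1-101,1--101
  56 | -1100-,111-0-
  57 | -11-01,-1100-,111-0-
  60 | 1-11-0,1-110-,111-0-
  61 | --1101,-1-101,-11-01,1--101,1-110-,111-0-
  62 | 1-11-0  (sole → essential)
Essential prime implicants: -000-1, -1-101, -1100-, 0-11-1, 00-110, 001-10, 1-11-0, 100-0-, 11001-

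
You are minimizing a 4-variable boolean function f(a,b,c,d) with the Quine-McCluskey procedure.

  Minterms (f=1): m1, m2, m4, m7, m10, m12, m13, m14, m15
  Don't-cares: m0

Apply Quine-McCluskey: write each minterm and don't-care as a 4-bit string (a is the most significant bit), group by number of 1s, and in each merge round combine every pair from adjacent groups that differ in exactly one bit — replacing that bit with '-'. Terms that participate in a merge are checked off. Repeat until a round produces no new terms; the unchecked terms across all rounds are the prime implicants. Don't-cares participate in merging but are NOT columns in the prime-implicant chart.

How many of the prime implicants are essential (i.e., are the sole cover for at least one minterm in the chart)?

size-2^0 implicants → 0000(✓)  0001(✓)  0010(✓)  0100(✓)  0111(✓)  1010(✓)  1100(✓)  1101(✓)  1110(✓)  1111(✓)
size-2^1 implicants → -010  -100  -111  0-00  00-0  000-  1-10  11-0(✓)  11-1(✓)  110-(✓)  111-(✓)
size-2^2 implicants → 11--
Unchecked terms (primes): -010, -100, -111, 0-00, 00-0, 000-, 1-10, 11--
Minterm coverage:
  m1 ⊆ 000- [E]
  m2 ⊆ -010,00-0
  m4 ⊆ -100,0-00
  m7 ⊆ -111 [E]
  m10 ⊆ -010,1-10
  m12 ⊆ -100,11--
  m13 ⊆ 11-- [E]
  m14 ⊆ 1-10,11--
  m15 ⊆ -111,11--
E = {-111, 000-, 11--}

3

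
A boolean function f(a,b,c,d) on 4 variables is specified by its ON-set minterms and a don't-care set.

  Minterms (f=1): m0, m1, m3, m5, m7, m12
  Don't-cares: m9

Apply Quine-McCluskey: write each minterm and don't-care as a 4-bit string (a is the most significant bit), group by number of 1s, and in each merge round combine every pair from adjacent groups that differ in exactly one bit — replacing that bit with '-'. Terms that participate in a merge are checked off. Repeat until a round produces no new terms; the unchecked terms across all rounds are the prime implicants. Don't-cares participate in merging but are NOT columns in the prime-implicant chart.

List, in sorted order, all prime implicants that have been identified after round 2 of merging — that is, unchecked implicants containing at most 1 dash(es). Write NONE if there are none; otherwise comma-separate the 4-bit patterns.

-001, 000-, 1100

[col 0] 0000*, 0001*, 0011*, 0101*, 0111*, 1001*, 1100
[col 1] -001, 0-01*, 0-11*, 00-1*, 000-, 01-1*
[col 2] 0--1
Prime implicants: -001, 0--1, 000-, 1100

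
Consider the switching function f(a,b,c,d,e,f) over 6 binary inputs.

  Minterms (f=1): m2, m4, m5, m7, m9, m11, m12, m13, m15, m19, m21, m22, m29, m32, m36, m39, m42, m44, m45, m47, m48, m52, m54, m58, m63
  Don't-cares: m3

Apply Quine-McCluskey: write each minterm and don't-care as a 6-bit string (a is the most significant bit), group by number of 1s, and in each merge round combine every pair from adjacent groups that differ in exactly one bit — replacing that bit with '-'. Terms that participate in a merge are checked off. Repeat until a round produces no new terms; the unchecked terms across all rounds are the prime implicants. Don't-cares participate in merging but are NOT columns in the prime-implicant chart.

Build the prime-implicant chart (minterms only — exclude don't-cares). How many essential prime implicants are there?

[col 0] 000010*, 000011*, 000100*, 000101*, 000111*, 001001*, 001011*, 001100*, 001101*, 001111*, 010011*, 010101*, 010110*, 011101*, 100000*, 100100*, 100111*, 101010*, 101100*, 101101*, 101111*, 110000*, 110100*, 110110*, 111010*, 111111*
[col 1] -00100*, -00111*, -01100*, -01101*, -01111*, -10110, 0-0011, 0-0101*, 0-1101*, 00-011*, 00-100*, 00-101*, 00-111*, 000-11*, 00001-, 0001-1*, 00010-*, 001-01*, 001-11*, 0010-1*, 0011-1*, 00110-*, 01-101*, 1-0000*, 1-0100*, 1-1010, 1-1111, 10-100*, 10-111*, 100-00*, 1011-1*, 10110-*, 110-00*, 1101-0
[col 2] -0-100, -0-111, -011-1, -0110-, 0--101, 00--11, 00-1-1, 00-10-, 001--1, 1-0-00
Prime implicants: -0-100, -0-111, -011-1, -0110-, -10110, 0--101, 0-0011, 00--11, 00-1-1, 00-10-, 00001-, 001--1, 1-0-00, 1-1010, 1-1111, 1101-0
PI chart (minterm → PIs covering it):
  2 | 00001-  (sole → essential)
  4 | -0-100,00-10-
  5 | 0--101,00-1-1,00-10-
  7 | -0-111,00--11,00-1-1
  9 | 001--1  (sole → essential)
  11 | 00--11,001--1
  12 | -0-100,-0110-,00-10-
  13 | -011-1,-0110-,0--101,00-1-1,00-10-,001--1
  15 | -0-111,-011-1,00--11,00-1-1,001--1
  19 | 0-0011  (sole → essential)
  21 | 0--101  (sole → essential)
  22 | -10110  (sole → essential)
  29 | 0--101  (sole → essential)
  32 | 1-0-00  (sole → essential)
  36 | -0-100,1-0-00
  39 | -0-111  (sole → essential)
  42 | 1-1010  (sole → essential)
  44 | -0-100,-0110-
  45 | -011-1,-0110-
  47 | -0-111,-011-1,1-1111
  48 | 1-0-00  (sole → essential)
  52 | 1-0-00,1101-0
  54 | -10110,1101-0
  58 | 1-1010  (sole → essential)
  63 | 1-1111  (sole → essential)
Essential prime implicants: -0-111, -10110, 0--101, 0-0011, 00001-, 001--1, 1-0-00, 1-1010, 1-1111

9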